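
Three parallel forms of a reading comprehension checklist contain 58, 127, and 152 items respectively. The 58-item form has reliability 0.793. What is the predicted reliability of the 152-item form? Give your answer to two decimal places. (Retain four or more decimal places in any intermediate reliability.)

0.91

Only the ratio of lengths matters: n = 152/58 = 2.6207
r_{152} = n·r / (1 + (n − 1)·r) = 2.0782 / 2.2852 ≈ 0.9094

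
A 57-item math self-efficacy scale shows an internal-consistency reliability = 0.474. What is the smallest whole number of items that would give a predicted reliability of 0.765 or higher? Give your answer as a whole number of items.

206

Invert Spearman-Brown to solve for n:
n = r*(1 − r) / [ r (1 − r*) ]
n = 0.765 × (1 − 0.474) / [ 0.474 × (1 − 0.765) ]
  = 0.402390 / 0.111390 = 3.6124
Items needed = n × 57 = 3.6124 × 57 ≈ 205.91 → round up to 206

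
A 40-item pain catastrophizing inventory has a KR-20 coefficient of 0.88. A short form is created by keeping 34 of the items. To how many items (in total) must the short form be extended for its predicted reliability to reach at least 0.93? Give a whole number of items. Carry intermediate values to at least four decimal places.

73

Short-form reliability: n = 34/40 = 0.8500; r_34 = n·r/(1+(n−1)r) ≈ 0.8618
Then solve for n' with r_old = 0.8618, r_target = 0.93: n' = 0.93(1 − 0.8618)/[0.8618(1 − 0.93)] = 2.1305
Items = 2.1305 × 34 ≈ 72.44 → 73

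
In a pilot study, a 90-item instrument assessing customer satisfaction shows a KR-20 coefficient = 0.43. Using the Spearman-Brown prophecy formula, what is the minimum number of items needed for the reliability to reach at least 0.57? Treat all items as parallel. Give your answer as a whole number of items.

Invert Spearman-Brown to solve for n:
n = r*(1 − r) / [ r (1 − r*) ]
n = 0.57 × (1 − 0.43) / [ 0.43 × (1 − 0.57) ]
n = 0.3249 / 0.1849 ≈ 1.7572
1.7572 × 90 = 158.15 → 159 items

159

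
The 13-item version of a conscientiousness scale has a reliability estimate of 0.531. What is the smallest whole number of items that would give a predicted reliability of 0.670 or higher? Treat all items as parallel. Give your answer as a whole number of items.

n = 0.670(1 − 0.531) / [0.531(1 − 0.670)]
  = 0.314230 / 0.175230 = 1.7932
Items needed = n × 13 = 1.7932 × 13 ≈ 23.31 → round up to 24

24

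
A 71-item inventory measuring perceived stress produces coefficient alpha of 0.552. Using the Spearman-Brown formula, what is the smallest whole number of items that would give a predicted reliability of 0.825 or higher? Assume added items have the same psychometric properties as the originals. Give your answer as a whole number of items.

272

Rearranging the Spearman-Brown formula for n,
n = r*(1 − r) / [ r (1 − r*) ]
n = 0.825 × (1 − 0.552) / [ 0.552 × (1 − 0.825) ]
n = 0.369600 / 0.096600 ≈ 3.8261
3.8261 × 71 = 271.65 → 272 items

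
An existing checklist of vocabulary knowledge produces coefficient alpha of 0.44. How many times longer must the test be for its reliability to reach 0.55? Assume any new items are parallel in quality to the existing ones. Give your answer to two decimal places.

1.56

n = [0.55 × 0.56] / [0.44 × 0.45]
  = 0.3080 / 0.1980 = 1.5556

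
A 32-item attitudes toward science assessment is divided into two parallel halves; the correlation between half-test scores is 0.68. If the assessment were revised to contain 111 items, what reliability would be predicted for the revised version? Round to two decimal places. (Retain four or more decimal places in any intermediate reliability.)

0.94

Spearman-Brown correction (n = 2): r_full = 2·0.68/(1 + 0.68) = 0.8095
Length factor from 32 to 111 items: n = 111/32 = 3.4688
r_new = n·r_full / (1 + (n − 1)·r_full) = 2.8080 / 2.9985 ≈ 0.9365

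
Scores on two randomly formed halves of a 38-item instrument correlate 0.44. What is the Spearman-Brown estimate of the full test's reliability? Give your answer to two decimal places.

0.61

The full test is twice the length of either half (n = 2).
r_full = 2r_hh / (1 + r_hh) = 2 × 0.44 / (1 + 0.44)
       = 0.8800 / 1.4400 = 0.6111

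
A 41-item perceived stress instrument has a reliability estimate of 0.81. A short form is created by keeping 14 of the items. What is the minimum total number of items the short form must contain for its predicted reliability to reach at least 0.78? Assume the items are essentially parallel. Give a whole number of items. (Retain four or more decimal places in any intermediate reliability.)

First, r for the 14-item form: n = 14/41 = 0.3415, so r_14 = 0.3415·0.81/(1 + (0.3415 − 1)·0.81) = 0.5928
Then solve for n' with r_old = 0.5928, r_target = 0.78: n' = 0.78(1 − 0.5928)/[0.5928(1 − 0.78)] = 2.4354
Items = 2.4354 × 14 ≈ 34.10 → 35

35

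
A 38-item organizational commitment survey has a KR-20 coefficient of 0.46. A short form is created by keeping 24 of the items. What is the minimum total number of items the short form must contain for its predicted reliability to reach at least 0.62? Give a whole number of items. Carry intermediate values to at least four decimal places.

Short-form reliability: n = 24/38 = 0.6316; r_24 = n·r/(1+(n−1)r) ≈ 0.3498
Length factor from the short form to reach 0.62: n' = 0.62(1 − 0.3498) / [0.3498(1 − 0.62)] ≈ 3.0327
Items = 3.0327 × 24 ≈ 72.78 → 73

73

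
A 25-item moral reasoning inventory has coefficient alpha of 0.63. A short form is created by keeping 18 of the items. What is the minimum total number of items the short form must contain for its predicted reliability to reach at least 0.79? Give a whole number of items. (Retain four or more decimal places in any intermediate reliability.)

Short-form reliability: n = 18/25 = 0.7200; r_18 = n·r/(1+(n−1)r) ≈ 0.5508
Length factor from the short form to reach 0.79: n' = 0.79(1 − 0.5508) / [0.5508(1 − 0.79)] ≈ 3.0680
Items = 3.0680 × 18 ≈ 55.22 → 56

56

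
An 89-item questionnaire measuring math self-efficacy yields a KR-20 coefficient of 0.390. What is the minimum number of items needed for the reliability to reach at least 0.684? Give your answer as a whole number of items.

n = 0.684(1 − 0.390) / [0.390(1 − 0.684)]
n = 0.417240 / 0.123240 ≈ 3.3856
Items needed = n × 89 = 3.3856 × 89 ≈ 301.32 → round up to 302

302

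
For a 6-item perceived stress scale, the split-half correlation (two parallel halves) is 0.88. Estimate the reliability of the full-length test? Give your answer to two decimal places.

Apply the Spearman-Brown correction with n = 2:
r_full = 2r_hh / (1 + r_hh) = 2 × 0.88 / (1 + 0.88)
r_full = 1.7600 / 1.8800 ≈ 0.9362

0.94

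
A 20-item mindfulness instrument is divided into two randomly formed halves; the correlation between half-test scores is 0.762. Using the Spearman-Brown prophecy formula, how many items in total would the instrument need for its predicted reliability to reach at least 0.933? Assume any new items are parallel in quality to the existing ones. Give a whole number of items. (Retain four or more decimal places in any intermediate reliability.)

44

Corrected full-test reliability: r_full = 2 × 0.762 / (1 + 0.762) ≈ 0.8649
Solve Spearman-Brown for n: n = 0.933(1 − 0.8649) / [0.8649(1 − 0.933)] = 2.1752
Items = 2.1752 × 20 ≈ 43.50 → 44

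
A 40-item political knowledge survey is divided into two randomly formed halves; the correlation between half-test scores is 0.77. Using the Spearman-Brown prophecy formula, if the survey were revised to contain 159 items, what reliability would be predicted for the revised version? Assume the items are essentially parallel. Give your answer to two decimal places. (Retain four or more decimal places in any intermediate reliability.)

Spearman-Brown correction (n = 2): r_full = 2·0.77/(1 + 0.77) = 0.8701
Length factor from 40 to 159 items: n = 159/40 = 3.9750
r_new = n·r_full / (1 + (n − 1)·r_full) = 3.4586 / 3.5885 ≈ 0.9638

0.96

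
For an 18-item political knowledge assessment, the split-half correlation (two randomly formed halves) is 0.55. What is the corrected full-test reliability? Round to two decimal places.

0.71

r_full = 2(0.55) / (1 + 0.55)
r_full = 1.1000 / 1.5500 ≈ 0.7097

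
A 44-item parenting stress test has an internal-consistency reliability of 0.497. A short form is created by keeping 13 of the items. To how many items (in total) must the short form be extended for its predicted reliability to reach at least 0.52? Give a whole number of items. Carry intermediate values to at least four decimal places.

First, r for the 13-item form: n = 13/44 = 0.2955, so r_13 = 0.2955·0.497/(1 + (0.2955 − 1)·0.497) = 0.2260
Then solve for n' with r_old = 0.2260, r_target = 0.52: n' = 0.52(1 − 0.2260)/[0.2260(1 − 0.52)] = 3.7102
Total items = 3.7102 × 13 = 48.23, rounded up to 49.

49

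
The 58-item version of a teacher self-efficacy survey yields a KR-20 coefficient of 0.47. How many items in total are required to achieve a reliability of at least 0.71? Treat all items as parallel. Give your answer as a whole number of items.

Invert Spearman-Brown to solve for n:
n = r_target (1 − r_old) / [ r_old (1 − r_target) ]
n = [0.71 × 0.53] / [0.47 × 0.29]
  = 0.3763 / 0.1363 = 2.7608
Items needed = n × 58 = 2.7608 × 58 ≈ 160.13 → round up to 161

161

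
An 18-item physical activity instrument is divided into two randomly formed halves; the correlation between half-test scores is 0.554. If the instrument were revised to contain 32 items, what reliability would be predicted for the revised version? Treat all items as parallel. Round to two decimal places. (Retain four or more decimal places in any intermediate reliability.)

0.82

Full-test reliability from the split-half r: r_full = 2(0.554)/(1 + 0.554) = 0.7130
Length factor from 18 to 32 items: n = 32/18 = 1.7778
r_new = n·r_full / (1 + (n − 1)·r_full) = 1.2676 / 1.5546 ≈ 0.8154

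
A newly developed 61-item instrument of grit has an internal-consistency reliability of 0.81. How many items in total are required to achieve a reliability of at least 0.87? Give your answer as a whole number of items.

96

Spearman-Brown solved for the length factor n:
n = r_target (1 − r_old) / [ r_old (1 − r_target) ]
n = 0.87(1 − 0.81) / [0.81(1 − 0.87)]
n = 0.1653 / 0.1053 ≈ 1.5698
Items needed = n × 61 = 1.5698 × 61 ≈ 95.76 → round up to 96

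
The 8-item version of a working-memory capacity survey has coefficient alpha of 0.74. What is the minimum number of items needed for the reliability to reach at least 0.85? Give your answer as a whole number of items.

Rearranging the Spearman-Brown formula for n,
n = r_target (1 − r_old) / [ r_old (1 − r_target) ]
n = 0.85 × (1 − 0.74) / [ 0.74 × (1 − 0.85) ]
  = 0.2210 / 0.1110 = 1.9910
So the test needs 1.9910 × 8 ≈ 15.93 items; rounding up, 16.

16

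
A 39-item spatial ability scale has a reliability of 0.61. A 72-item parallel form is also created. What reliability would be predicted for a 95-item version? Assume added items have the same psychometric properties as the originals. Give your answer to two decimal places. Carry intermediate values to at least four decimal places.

0.79

The 72-item form is not needed; work directly from the 39-item form with n = 95/39 = 2.4359.
r_{95} = n·r / (1 + (n − 1)·r) = 1.4859 / 1.8759 ≈ 0.7921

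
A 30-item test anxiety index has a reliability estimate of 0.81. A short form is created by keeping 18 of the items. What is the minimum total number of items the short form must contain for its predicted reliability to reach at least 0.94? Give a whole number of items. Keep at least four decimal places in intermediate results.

Short-form reliability: n = 18/30 = 0.6000; r_18 = n·r/(1+(n−1)r) ≈ 0.7189
Then solve for n' with r_old = 0.7189, r_target = 0.94: n' = 0.94(1 − 0.7189)/[0.7189(1 − 0.94)] = 6.1259
Items = 6.1259 × 18 ≈ 110.27 → 111

111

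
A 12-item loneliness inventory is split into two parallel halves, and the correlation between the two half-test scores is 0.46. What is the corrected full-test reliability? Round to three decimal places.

Apply the Spearman-Brown correction with n = 2:
r_full = 2r_hh / (1 + r_hh) = 2 × 0.46 / (1 + 0.46)
       = 0.9200 / 1.4600 = 0.6301

0.630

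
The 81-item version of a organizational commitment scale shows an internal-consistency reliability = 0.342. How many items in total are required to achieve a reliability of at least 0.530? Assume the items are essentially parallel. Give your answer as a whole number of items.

n = [0.530 × 0.658] / [0.342 × 0.470]
  = 0.348740 / 0.160740 = 2.1696
Items needed = n × 81 = 2.1696 × 81 ≈ 175.74 → round up to 176

176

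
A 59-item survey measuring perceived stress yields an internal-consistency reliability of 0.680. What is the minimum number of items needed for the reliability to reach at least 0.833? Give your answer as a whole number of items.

n = 0.833(1 − 0.680) / [0.680(1 − 0.833)]
n = 0.266560 / 0.113560 ≈ 2.3473
Items needed = n × 59 = 2.3473 × 59 ≈ 138.49 → round up to 139

139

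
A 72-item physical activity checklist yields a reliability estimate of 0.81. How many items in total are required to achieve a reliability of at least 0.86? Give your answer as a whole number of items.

104

n = 0.86(1 − 0.81) / [0.81(1 − 0.86)]
n = 0.1634 / 0.1134 ≈ 1.4409
Items needed = n × 72 = 1.4409 × 72 ≈ 103.74 → round up to 104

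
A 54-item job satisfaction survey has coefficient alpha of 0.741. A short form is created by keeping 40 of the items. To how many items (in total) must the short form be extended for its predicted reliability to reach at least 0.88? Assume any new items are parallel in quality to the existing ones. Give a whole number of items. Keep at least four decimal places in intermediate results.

First, r for the 40-item form: n = 40/54 = 0.7407, so r_40 = 0.7407·0.741/(1 + (0.7407 − 1)·0.741) = 0.6794
Then solve for n' with r_old = 0.6794, r_target = 0.88: n' = 0.88(1 − 0.6794)/[0.6794(1 − 0.88)] = 3.4605
Items = 3.4605 × 40 ≈ 138.42 → 139

139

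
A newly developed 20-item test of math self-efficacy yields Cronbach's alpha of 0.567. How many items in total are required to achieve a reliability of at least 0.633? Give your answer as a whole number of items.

n = 0.633(1 − 0.567) / [0.567(1 − 0.633)]
  = 0.274089 / 0.208089 = 1.3172
1.3172 × 20 = 26.34 → 27 items

27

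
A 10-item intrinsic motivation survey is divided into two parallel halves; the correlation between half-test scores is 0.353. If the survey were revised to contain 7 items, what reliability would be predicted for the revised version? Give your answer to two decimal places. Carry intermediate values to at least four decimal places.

0.43

First correct the split-half correlation to full-test reliability: r_full = 2 × 0.353 / (1 + 0.353) ≈ 0.5218
Then adjust to 7 items: n = 7/10 = 0.7000
r_new = n·r_full / (1 + (n − 1)·r_full) = 0.3653 / 0.8435 ≈ 0.4331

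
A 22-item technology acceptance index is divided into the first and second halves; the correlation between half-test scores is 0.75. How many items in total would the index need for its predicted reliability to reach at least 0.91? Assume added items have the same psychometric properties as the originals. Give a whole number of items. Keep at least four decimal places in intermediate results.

r_full = 2(0.75)/(1 + 0.75) = 0.8571
Solve Spearman-Brown for n: n = 0.91(1 − 0.8571) / [0.8571(1 − 0.91)] = 1.6858
Required items = 1.6858 × 22 = 37.09, so 38 items.

38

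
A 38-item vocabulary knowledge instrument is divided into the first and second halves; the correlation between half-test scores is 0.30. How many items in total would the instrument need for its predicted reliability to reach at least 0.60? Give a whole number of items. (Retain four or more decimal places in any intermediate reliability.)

Corrected full-test reliability: r_full = 2 × 0.30 / (1 + 0.30) ≈ 0.4615
Solve Spearman-Brown for n: n = 0.60(1 − 0.4615) / [0.4615(1 − 0.60)] = 1.7503
Required items = 1.7503 × 38 = 66.51, so 67 items.

67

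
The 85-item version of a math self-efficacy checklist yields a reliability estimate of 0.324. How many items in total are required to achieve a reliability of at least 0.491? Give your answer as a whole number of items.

Spearman-Brown solved for the length factor n:
n = r_target (1 − r_old) / [ r_old (1 − r_target) ]
n = 0.491 × (1 − 0.324) / [ 0.324 × (1 − 0.491) ]
n = 0.331916 / 0.164916 ≈ 2.0126
So the test needs 2.0126 × 85 ≈ 171.07 items; rounding up, 172.

172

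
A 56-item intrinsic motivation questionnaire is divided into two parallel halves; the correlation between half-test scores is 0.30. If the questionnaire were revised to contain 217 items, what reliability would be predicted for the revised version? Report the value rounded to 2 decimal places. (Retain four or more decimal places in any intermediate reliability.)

First correct the split-half correlation to full-test reliability: r_full = 2 × 0.30 / (1 + 0.30) ≈ 0.4615
Length factor from 56 to 217 items: n = 217/56 = 3.8750
r_new = n·r_full / (1 + (n − 1)·r_full) = 1.7883 / 2.3268 ≈ 0.7686

0.77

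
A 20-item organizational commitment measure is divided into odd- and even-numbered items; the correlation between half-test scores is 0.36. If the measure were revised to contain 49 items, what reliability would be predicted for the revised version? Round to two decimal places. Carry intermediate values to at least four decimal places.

0.73

Full-test reliability from the split-half r: r_full = 2(0.36)/(1 + 0.36) = 0.5294
Length factor from 20 to 49 items: n = 49/20 = 2.4500
r_new = n·r_full / (1 + (n − 1)·r_full) = 1.2970 / 1.7676 ≈ 0.7338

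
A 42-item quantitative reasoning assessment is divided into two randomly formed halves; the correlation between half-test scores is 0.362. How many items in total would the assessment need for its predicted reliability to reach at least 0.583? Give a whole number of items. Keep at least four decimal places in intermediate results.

Corrected full-test reliability: r_full = 2 × 0.362 / (1 + 0.362) ≈ 0.5316
n = r_tgt(1 − r_full) / [r_full(1 − r_tgt)] = 0.583 × 0.4684 / (0.5316 × 0.417) ≈ 1.2319
Items = 1.2319 × 42 ≈ 51.74 → 52

52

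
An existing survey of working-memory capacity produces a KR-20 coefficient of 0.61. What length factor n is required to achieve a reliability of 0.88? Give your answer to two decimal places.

4.69

n = 0.88(1 − 0.61) / [0.61(1 − 0.88)]
n = 0.3432 / 0.0732 ≈ 4.6885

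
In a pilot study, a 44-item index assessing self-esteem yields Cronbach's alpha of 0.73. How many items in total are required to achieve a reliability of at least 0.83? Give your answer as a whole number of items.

80

n = 0.83 × (1 − 0.73) / [ 0.73 × (1 − 0.83) ]
  = 0.2241 / 0.1241 = 1.8058
So the test needs 1.8058 × 44 ≈ 79.46 items; rounding up, 80.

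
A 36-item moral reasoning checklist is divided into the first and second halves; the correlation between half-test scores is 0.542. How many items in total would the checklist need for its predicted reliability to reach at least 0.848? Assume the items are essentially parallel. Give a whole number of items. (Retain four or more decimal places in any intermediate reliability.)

85

r_full = 2(0.542)/(1 + 0.542) = 0.7030
Solve Spearman-Brown for n: n = 0.848(1 − 0.7030) / [0.7030(1 − 0.848)] = 2.3570
Required items = 2.3570 × 36 = 84.85, so 85 items.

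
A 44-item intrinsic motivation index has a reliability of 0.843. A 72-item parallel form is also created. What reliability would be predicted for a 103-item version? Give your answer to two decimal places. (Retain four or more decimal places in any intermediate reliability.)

Only the ratio of lengths matters: n = 103/44 = 2.3409
r_{103} = n·r / (1 + (n − 1)·r) = 1.9734 / 2.1304 ≈ 0.9263

0.93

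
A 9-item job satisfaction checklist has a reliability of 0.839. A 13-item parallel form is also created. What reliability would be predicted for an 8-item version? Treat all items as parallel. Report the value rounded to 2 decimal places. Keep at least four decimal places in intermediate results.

Only the ratio of lengths matters: n = 8/9 = 0.8889
r_{8} = n·r / (1 + (n − 1)·r) = 0.7458 / 0.9068 ≈ 0.8225

0.82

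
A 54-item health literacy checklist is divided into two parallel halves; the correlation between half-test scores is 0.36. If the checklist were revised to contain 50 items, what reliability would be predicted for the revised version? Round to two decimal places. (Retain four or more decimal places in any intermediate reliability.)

First correct the split-half correlation to full-test reliability: r_full = 2 × 0.36 / (1 + 0.36) ≈ 0.5294
Length factor from 54 to 50 items: n = 50/54 = 0.9259
r_new = n·r_full / (1 + (n − 1)·r_full) = 0.4902 / 0.9608 ≈ 0.5102

0.51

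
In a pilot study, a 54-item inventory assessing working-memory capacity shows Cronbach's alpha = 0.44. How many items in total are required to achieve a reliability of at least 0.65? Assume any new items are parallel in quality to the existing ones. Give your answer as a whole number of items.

Spearman-Brown solved for the length factor n:
n = r*(1 − r) / [ r (1 − r*) ]
n = 0.65(1 − 0.44) / [0.44(1 − 0.65)]
n = 0.3640 / 0.1540 ≈ 2.3636
So the test needs 2.3636 × 54 ≈ 127.63 items; rounding up, 128.

128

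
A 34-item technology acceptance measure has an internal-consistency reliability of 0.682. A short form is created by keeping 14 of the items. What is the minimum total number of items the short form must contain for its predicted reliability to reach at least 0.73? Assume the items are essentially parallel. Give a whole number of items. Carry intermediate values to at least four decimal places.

First, r for the 14-item form: n = 14/34 = 0.4118, so r_14 = 0.4118·0.682/(1 + (0.4118 − 1)·0.682) = 0.4690
Then solve for n' with r_old = 0.4690, r_target = 0.73: n' = 0.73(1 − 0.4690)/[0.4690(1 − 0.73)] = 3.0611
Items = 3.0611 × 14 ≈ 42.86 → 43

43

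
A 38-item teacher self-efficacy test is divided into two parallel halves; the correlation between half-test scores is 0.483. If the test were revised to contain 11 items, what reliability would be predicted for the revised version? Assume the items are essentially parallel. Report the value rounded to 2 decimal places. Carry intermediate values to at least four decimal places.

Spearman-Brown correction (n = 2): r_full = 2·0.483/(1 + 0.483) = 0.6514
Then adjust to 11 items: n = 11/38 = 0.2895
r_new = n·r_full / (1 + (n − 1)·r_full) = 0.1886 / 0.5372 ≈ 0.3511

0.35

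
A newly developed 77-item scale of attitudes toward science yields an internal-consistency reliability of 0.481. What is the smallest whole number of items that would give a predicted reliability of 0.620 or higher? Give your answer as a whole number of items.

136

n = 0.620(1 − 0.481) / [0.481(1 − 0.620)]
n = 0.321780 / 0.182780 ≈ 1.7605
So the test needs 1.7605 × 77 ≈ 135.56 items; rounding up, 136.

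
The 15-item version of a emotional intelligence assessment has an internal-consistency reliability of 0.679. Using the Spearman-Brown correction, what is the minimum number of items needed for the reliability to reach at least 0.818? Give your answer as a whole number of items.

32

Invert Spearman-Brown to solve for n:
n = r_target (1 − r_old) / [ r_old (1 − r_target) ]
n = 0.818(1 − 0.679) / [0.679(1 − 0.818)]
  = 0.262578 / 0.123578 = 2.1248
So the test needs 2.1248 × 15 ≈ 31.87 items; rounding up, 32.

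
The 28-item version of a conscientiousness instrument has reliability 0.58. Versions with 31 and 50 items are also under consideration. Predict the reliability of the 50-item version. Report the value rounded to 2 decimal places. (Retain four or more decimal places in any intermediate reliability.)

0.71

The 31-item form is not needed; work directly from the 28-item form with n = 50/28 = 1.7857.
r_{50} = n·r / (1 + (n − 1)·r) = 1.0357 / 1.4557 ≈ 0.7115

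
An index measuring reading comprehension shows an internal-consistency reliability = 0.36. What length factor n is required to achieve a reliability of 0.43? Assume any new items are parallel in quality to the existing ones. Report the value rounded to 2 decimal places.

Spearman-Brown solved for the length factor n:
n = r*(1 − r) / [ r (1 − r*) ]
n = 0.43 × (1 − 0.36) / [ 0.36 × (1 − 0.43) ]
n = 0.2752 / 0.2052 ≈ 1.3411

1.34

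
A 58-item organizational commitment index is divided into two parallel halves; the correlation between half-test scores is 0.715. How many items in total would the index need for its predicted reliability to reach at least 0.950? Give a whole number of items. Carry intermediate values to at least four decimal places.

220

r_full = 2(0.715)/(1 + 0.715) = 0.8338
n = r_tgt(1 − r_full) / [r_full(1 − r_tgt)] = 0.950 × 0.1662 / (0.8338 × 0.050) ≈ 3.7872
Items = 3.7872 × 58 ≈ 219.66 → 220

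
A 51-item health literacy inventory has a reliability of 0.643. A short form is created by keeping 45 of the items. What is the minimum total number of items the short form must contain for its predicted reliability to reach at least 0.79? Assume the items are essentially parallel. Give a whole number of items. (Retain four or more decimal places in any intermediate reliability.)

First, r for the 45-item form: n = 45/51 = 0.8824, so r_45 = 0.8824·0.643/(1 + (0.8824 − 1)·0.643) = 0.6138
Length factor from the short form to reach 0.79: n' = 0.79(1 − 0.6138) / [0.6138(1 − 0.79)] ≈ 2.3670
Items = 2.3670 × 45 ≈ 106.52 → 107

107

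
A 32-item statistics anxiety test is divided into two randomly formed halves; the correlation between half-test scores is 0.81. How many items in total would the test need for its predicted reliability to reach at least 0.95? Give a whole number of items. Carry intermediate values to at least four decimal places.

72

Corrected full-test reliability: r_full = 2 × 0.81 / (1 + 0.81) ≈ 0.8950
Solve Spearman-Brown for n: n = 0.95(1 − 0.8950) / [0.8950(1 − 0.95)] = 2.2291
Required items = 2.2291 × 32 = 71.33, so 72 items.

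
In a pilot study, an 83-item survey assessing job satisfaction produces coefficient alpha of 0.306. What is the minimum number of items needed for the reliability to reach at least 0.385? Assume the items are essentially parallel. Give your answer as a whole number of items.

n = 0.385(1 − 0.306) / [0.306(1 − 0.385)]
n = 0.267190 / 0.188190 ≈ 1.4198
Items needed = n × 83 = 1.4198 × 83 ≈ 117.84 → round up to 118

118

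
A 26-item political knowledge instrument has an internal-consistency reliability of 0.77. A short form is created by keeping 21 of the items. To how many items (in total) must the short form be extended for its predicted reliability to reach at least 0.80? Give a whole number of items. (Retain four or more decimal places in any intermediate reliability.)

32

First, r for the 21-item form: n = 21/26 = 0.8077, so r_21 = 0.8077·0.77/(1 + (0.8077 − 1)·0.77) = 0.7300
Length factor from the short form to reach 0.80: n' = 0.80(1 − 0.7300) / [0.7300(1 − 0.80)] ≈ 1.4795
Total items = 1.4795 × 21 = 31.07, rounded up to 32.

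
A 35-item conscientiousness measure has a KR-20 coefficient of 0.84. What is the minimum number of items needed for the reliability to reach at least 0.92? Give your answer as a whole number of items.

77

Spearman-Brown solved for the length factor n:
n = r*(1 − r) / [ r (1 − r*) ]
n = [0.92 × 0.16] / [0.84 × 0.08]
n = 0.1472 / 0.0672 ≈ 2.1905
2.1905 × 35 = 76.67 → 77 items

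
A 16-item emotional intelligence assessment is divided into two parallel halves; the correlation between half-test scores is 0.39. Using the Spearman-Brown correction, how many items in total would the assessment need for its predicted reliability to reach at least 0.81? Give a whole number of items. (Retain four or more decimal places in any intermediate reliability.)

r_full = 2(0.39)/(1 + 0.39) = 0.5612
Solve Spearman-Brown for n: n = 0.81(1 − 0.5612) / [0.5612(1 − 0.81)] = 3.3333
Required items = 3.3333 × 16 = 53.33, so 54 items.

54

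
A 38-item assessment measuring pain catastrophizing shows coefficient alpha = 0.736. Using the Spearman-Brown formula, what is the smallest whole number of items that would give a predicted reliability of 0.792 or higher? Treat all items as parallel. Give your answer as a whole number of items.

Spearman-Brown solved for the length factor n:
n = r*(1 − r) / [ r (1 − r*) ]
n = 0.792(1 − 0.736) / [0.736(1 − 0.792)]
n = 0.209088 / 0.153088 ≈ 1.3658
1.3658 × 38 = 51.90 → 52 items

52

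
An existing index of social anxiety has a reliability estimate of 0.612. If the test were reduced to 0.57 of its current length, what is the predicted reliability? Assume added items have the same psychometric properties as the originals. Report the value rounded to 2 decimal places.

0.47

r_new = 0.57·0.612 / [1 + (0.57 − 1)·0.612]
r_new = 0.3488 / 0.7368 ≈ 0.4734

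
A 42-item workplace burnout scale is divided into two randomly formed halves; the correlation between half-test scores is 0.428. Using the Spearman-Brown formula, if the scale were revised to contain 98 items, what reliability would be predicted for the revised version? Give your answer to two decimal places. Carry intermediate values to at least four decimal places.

0.78

First correct the split-half correlation to full-test reliability: r_full = 2 × 0.428 / (1 + 0.428) ≈ 0.5994
Length factor from 42 to 98 items: n = 98/42 = 2.3333
r_new = n·r_full / (1 + (n − 1)·r_full) = 1.3986 / 1.7992 ≈ 0.7773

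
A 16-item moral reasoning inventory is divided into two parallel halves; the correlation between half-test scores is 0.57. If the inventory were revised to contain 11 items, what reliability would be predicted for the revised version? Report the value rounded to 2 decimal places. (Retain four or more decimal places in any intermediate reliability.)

First correct the split-half correlation to full-test reliability: r_full = 2 × 0.57 / (1 + 0.57) ≈ 0.7261
Length factor from 16 to 11 items: n = 11/16 = 0.6875
r_new = n·r_full / (1 + (n − 1)·r_full) = 0.4992 / 0.7731 ≈ 0.6457

0.65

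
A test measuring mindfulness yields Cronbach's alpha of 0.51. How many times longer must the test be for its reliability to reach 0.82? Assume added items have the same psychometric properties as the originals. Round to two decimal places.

n = [0.82 × 0.49] / [0.51 × 0.18]
  = 0.4018 / 0.0918 = 4.3769

4.38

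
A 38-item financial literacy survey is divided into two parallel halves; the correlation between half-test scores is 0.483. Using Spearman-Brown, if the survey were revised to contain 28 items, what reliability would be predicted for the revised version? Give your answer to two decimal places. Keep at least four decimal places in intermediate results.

0.58

Spearman-Brown correction (n = 2): r_full = 2·0.483/(1 + 0.483) = 0.6514
Length factor from 38 to 28 items: n = 28/38 = 0.7368
r_new = n·r_full / (1 + (n − 1)·r_full) = 0.4800 / 0.8286 ≈ 0.5793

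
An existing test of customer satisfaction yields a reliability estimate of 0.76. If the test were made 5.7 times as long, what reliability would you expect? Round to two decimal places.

r_new = (5.7 × 0.76) / (1 + (5.7 − 1) × 0.76)
r_new = 4.3320 / 4.5720 ≈ 0.9475

0.95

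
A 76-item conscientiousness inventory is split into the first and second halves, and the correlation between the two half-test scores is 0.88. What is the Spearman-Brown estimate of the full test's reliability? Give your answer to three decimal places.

Apply the Spearman-Brown correction with n = 2:
r_full = 2r_hh / (1 + r_hh) = 2 × 0.88 / (1 + 0.88)
       = 1.7600 / 1.8800 = 0.9362

0.936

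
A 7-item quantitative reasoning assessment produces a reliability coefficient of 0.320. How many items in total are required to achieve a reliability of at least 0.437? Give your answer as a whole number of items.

12

n = [0.437 × 0.680] / [0.320 × 0.563]
n = 0.297160 / 0.180160 ≈ 1.6494
So the test needs 1.6494 × 7 ≈ 11.55 items; rounding up, 12.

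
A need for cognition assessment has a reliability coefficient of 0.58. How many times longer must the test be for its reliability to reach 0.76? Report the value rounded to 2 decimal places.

Invert Spearman-Brown to solve for n:
n = r_target (1 − r_old) / [ r_old (1 − r_target) ]
n = 0.76 × (1 − 0.58) / [ 0.58 × (1 − 0.76) ]
n = 0.3192 / 0.1392 ≈ 2.2931

2.29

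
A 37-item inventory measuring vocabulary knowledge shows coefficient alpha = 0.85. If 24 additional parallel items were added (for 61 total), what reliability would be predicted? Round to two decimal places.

0.90

Length ratio n = 61/37 = 1.6486
Apply the Spearman-Brown prophecy formula, r' = nr / [1 + (n − 1)r]:
r_new = 1.6486·0.85 / [1 + (1.6486 − 1)·0.85]
r_new = 1.4013 / 1.5513 ≈ 0.9033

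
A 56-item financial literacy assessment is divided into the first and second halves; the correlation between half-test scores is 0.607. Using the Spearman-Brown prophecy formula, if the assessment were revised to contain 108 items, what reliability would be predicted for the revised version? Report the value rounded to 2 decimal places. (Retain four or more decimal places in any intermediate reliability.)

Spearman-Brown correction (n = 2): r_full = 2·0.607/(1 + 0.607) = 0.7554
Then adjust to 108 items: n = 108/56 = 1.9286
r_new = n·r_full / (1 + (n − 1)·r_full) = 1.4569 / 1.7015 ≈ 0.8562

0.86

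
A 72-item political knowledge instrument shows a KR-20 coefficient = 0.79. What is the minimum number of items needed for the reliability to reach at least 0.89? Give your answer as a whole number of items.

Rearranging the Spearman-Brown formula for n,
n = r*(1 − r) / [ r (1 − r*) ]
n = [0.89 × 0.21] / [0.79 × 0.11]
n = 0.1869 / 0.0869 ≈ 2.1507
2.1507 × 72 = 154.85 → 155 items

155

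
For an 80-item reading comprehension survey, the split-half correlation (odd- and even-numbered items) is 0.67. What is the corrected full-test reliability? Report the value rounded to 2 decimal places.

0.80

Each half is half the length of the full test, so the full test is n = 2 times a half.
r_full = 2r_hh / (1 + r_hh) = 2 × 0.67 / (1 + 0.67)
r_full = 1.3400 / 1.6700 ≈ 0.8024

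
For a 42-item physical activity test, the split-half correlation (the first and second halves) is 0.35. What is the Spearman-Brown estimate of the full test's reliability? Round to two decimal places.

0.52

The full test is twice the length of either half (n = 2).
r_full = 2r_hh / (1 + r_hh) = 2 × 0.35 / (1 + 0.35)
r_full = 0.7000 / 1.3500 ≈ 0.5185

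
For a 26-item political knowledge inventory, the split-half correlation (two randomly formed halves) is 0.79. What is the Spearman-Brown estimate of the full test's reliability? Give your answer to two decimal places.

r_full = 2(0.79) / (1 + 0.79)
r_full = 1.5800 / 1.7900 ≈ 0.8827

0.88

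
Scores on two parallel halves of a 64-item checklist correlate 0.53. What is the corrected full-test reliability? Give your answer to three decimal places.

0.693

The full test is twice the length of either half (n = 2).
r_full = 2r_hh / (1 + r_hh) = 2 × 0.53 / (1 + 0.53)
r_full = 1.0600 / 1.5300 ≈ 0.6928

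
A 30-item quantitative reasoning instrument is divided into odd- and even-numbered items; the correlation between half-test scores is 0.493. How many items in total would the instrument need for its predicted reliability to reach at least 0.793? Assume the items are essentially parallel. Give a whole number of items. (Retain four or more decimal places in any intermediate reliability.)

60

r_full = 2(0.493)/(1 + 0.493) = 0.6604
Solve Spearman-Brown for n: n = 0.793(1 − 0.6604) / [0.6604(1 − 0.793)] = 1.9700
Required items = 1.9700 × 30 = 59.10, so 60 items.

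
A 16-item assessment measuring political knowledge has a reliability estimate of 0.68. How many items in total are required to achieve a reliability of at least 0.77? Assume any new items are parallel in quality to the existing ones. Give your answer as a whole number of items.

26

n = 0.77 × (1 − 0.68) / [ 0.68 × (1 − 0.77) ]
  = 0.2464 / 0.1564 = 1.5754
1.5754 × 16 = 25.21 → 26 items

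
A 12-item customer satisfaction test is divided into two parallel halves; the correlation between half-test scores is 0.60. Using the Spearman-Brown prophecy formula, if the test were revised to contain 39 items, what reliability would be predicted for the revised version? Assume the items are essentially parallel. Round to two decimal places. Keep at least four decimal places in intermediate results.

0.91

Full-test reliability from the split-half r: r_full = 2(0.60)/(1 + 0.60) = 0.7500
Then adjust to 39 items: n = 39/12 = 3.2500
r_new = n·r_full / (1 + (n − 1)·r_full) = 2.4375 / 2.6875 ≈ 0.9070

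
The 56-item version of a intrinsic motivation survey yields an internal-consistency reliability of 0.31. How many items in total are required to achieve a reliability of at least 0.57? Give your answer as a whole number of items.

166

n = 0.57(1 − 0.31) / [0.31(1 − 0.57)]
n = 0.3933 / 0.1333 ≈ 2.9505
2.9505 × 56 = 165.23 → 166 items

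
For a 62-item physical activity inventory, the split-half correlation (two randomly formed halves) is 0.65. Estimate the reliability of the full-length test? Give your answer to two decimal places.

Apply the Spearman-Brown correction with n = 2:
r_full = 2r_hh / (1 + r_hh) = 2 × 0.65 / (1 + 0.65)
r_full = 1.3000 / 1.6500 ≈ 0.7879

0.79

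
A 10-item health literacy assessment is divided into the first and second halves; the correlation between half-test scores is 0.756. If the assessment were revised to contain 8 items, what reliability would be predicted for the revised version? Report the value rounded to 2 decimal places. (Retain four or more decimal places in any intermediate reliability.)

0.83

Full-test reliability from the split-half r: r_full = 2(0.756)/(1 + 0.756) = 0.8610
Then adjust to 8 items: n = 8/10 = 0.8000
r_new = n·r_full / (1 + (n − 1)·r_full) = 0.6888 / 0.8278 ≈ 0.8321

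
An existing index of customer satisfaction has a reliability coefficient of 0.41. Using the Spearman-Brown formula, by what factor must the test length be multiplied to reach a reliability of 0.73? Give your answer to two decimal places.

Spearman-Brown solved for the length factor n:
n = r_target (1 − r_old) / [ r_old (1 − r_target) ]
n = 0.73(1 − 0.41) / [0.41(1 − 0.73)]
  = 0.4307 / 0.1107 = 3.8907

3.89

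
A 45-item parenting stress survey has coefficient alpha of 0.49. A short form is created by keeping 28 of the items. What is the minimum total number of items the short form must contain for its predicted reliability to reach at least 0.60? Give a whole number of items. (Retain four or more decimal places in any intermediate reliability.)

71

First, r for the 28-item form: n = 28/45 = 0.6222, so r_28 = 0.6222·0.49/(1 + (0.6222 − 1)·0.49) = 0.3741
Then solve for n' with r_old = 0.3741, r_target = 0.60: n' = 0.60(1 − 0.3741)/[0.3741(1 − 0.60)] = 2.5096
Items = 2.5096 × 28 ≈ 70.27 → 71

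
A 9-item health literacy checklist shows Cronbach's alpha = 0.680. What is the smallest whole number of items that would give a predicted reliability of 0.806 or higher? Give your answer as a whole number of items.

Invert Spearman-Brown to solve for n:
n = r_target (1 − r_old) / [ r_old (1 − r_target) ]
n = 0.806 × (1 − 0.680) / [ 0.680 × (1 − 0.806) ]
n = 0.257920 / 0.131920 ≈ 1.9551
1.9551 × 9 = 17.60 → 18 items

18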